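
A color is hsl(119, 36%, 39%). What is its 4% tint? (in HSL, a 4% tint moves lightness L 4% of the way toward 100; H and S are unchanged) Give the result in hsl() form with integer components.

hsl(119, 36%, 41%)

L moves 4% from 39 toward 100: 39 + 2.44 = 41.44 → 41.
H and S are unchanged.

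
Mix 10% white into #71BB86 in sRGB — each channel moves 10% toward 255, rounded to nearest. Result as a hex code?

#71BB86 is rgb(113, 187, 134).
Lerp each channel 10% toward 255:
  R: 113 + 0.1×(255−113) = 113 + 14.2 = 127.2 → 127
  G: 187 + 6.8 = 193.8 → 194
  B: 134 + 0.1×(255−134) = 134 + 12.1 = 146.1 → 146
rgb(127, 194, 146) = #7FC292.

#7FC292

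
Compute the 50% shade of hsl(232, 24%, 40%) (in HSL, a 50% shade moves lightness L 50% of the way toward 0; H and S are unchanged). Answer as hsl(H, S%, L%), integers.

L moves 50% from 40 toward 0: 40 − 20 = 20 → 20.
H and S are unchanged.

hsl(232, 24%, 20%)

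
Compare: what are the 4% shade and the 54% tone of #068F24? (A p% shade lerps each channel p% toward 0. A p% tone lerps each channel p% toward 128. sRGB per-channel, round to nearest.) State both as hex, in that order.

#068923, #488756

#068F24 is rgb(6, 143, 36).
4% shade:
  R: 6 + 0.04×(0−6) = 6 − 0.24 = 5.76 → 6
  G: 143 − 5.72 = 137.28 → 137
  B: 36 + 0.04×(0−36) = 36 − 1.44 = 34.56 → 35
  → #068923
54% tone:
  R: 6 + 0.54×(128−6) = 6 + 65.88 = 71.88 → 72
  G: 143 + 0.54×(128−143) = 143 − 8.1 = 134.9 → 135
  B: 36 + 0.54×(128−36) = 36 + 49.68 = 85.68 → 86
  → #488756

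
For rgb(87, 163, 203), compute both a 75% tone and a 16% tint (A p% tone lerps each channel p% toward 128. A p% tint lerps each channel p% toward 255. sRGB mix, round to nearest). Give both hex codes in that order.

75% tone:
  R: 87 + 0.75×(128−87) = 87 + 30.75 = 117.75 → 118
  G: 163 + 0.75×(128−163) = 163 − 26.25 = 136.75 → 137
  B: 203 − 56.25 = 146.75 → 147
  → #768993
16% tint:
  R: 87 + 26.88 = 113.88 → 114
  G: 163 + 0.16×(255−163) = 163 + 14.72 = 177.72 → 178
  B: 203 + 8.32 = 211.32 → 211
  → #72B2D3

#768993, #72B2D3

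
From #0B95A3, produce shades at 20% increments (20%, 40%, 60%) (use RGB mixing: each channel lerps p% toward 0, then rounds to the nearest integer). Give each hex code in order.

#097782, #075962, #043C41

#0B95A3 is rgb(11, 149, 163).
20%: (11 − 2.2 = 8.8→9, 149 − 29.8 = 119.2→119, 163 − 32.6 = 130.4→130) → #097782
40%: (11 − 4.4 = 6.6→7, 149 − 59.6 = 89.4→89, 163 − 65.2 = 97.8→98) → #075962
60%: (11 − 6.6 = 4.4→4, 149 − 89.4 = 59.6→60, 163 − 97.8 = 65.2→65) → #043C41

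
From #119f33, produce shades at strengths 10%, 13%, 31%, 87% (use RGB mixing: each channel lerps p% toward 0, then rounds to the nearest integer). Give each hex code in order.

#0f8f2e, #0f8a2c, #0c6e23, #021507

#119f33 is rgb(17, 159, 51).
10%: (17 − 1.7 = 15.3→15, 159 − 15.9 = 143.1→143, 51 − 5.1 = 45.9→46) → #0f8f2e
13%: (17 − 2.21 = 14.79→15, 159 − 20.67 = 138.33→138, 51 − 6.63 = 44.37→44) → #0f8a2c
31%: (17 − 5.27 = 11.73→12, 159 − 49.29 = 109.71→110, 51 − 15.81 = 35.19→35) → #0c6e23
87%: (17 − 14.79 = 2.21→2, 159 − 138.33 = 20.67→21, 51 − 44.37 = 6.63→7) → #021507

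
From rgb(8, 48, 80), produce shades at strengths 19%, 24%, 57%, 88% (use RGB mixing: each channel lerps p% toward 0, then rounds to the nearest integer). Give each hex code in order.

#062741, #06243D, #031522, #01060A

19%: (8 − 1.52 = 6.48→6, 48 − 9.12 = 38.88→39, 80 − 15.2 = 64.8→65) → #062741
24%: (8 − 1.92 = 6.08→6, 48 − 11.52 = 36.48→36, 80 − 19.2 = 60.8→61) → #06243D
57%: (8 − 4.56 = 3.44→3, 48 − 27.36 = 20.64→21, 80 − 45.6 = 34.4→34) → #031522
88%: (8 − 7.04 = 0.96→1, 48 − 42.24 = 5.76→6, 80 − 70.4 = 9.6→10) → #01060A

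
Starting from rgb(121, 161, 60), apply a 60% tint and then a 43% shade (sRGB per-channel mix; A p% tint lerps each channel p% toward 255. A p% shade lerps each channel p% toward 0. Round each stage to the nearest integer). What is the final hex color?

#737C65

Lerp each channel 60% toward 255:
  R: 121 + 80.4 = 201.4 → 201
  G: 161 + 0.6×(255−161) = 161 + 56.4 = 217.4 → 217
  B: 60 + 117 = 177 → 177
After the tint: rgb(201, 217, 177) = #C9D9B1.
A 43% shade moves each channel 43% toward 0:
  R: 201 + 0.43×(0−201) = 201 − 86.43 = 114.57 → 115
  G: 217 + 0.43×(0−217) = 217 − 93.31 = 123.69 → 124
  B: 177 + 0.43×(0−177) = 177 − 76.11 = 100.89 → 101
rgb(115, 124, 101) = #737C65.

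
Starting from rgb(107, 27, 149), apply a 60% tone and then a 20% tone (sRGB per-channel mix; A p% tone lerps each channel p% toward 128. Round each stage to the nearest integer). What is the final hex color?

A 60% tone moves each channel 60% toward 128:
  R: 107 + 12.6 = 119.6 → 120
  G: 27 + 0.6×(128−27) = 27 + 60.6 = 87.6 → 88
  B: 149 + 0.6×(128−149) = 149 − 12.6 = 136.4 → 136
After the tone: rgb(120, 88, 136) = #785888.
Lerp each channel 20% toward 128:
  R: 120 + 0.2×(128−120) = 120 + 1.6 = 121.6 → 122
  G: 88 + 0.2×(128−88) = 88 + 8 = 96 → 96
  B: 136 − 1.6 = 134.4 → 134
rgb(122, 96, 134) = #7A6086.

#7A6086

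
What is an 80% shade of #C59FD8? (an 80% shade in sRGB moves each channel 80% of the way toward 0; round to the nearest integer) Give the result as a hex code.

#27202B

#C59FD8 is rgb(197, 159, 216).
Lerp each channel 80% toward 0:
  R: 197 + 0.8×(0−197) = 197 − 157.6 = 39.4 → 39
  G: 159 + 0.8×(0−159) = 159 − 127.2 = 31.8 → 32
  B: 216 − 172.8 = 43.2 → 43
rgb(39, 32, 43) = #27202B.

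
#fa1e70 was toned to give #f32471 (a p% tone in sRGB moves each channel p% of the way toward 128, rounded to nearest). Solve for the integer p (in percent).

6%

#fa1e70 is rgb(250, 30, 112); #f32471 is rgb(243, 36, 113).
On the R channel (widest range): 243 ≈ 250 + (p/100)(128 − 250), so p ≈ 100×(243 − 250)/(128 − 250) = -700/-122 = 5.74.
p = 6 reproduces all three channels after rounding.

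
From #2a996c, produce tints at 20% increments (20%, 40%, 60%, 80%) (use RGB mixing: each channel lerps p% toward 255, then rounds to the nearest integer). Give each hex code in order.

#2a996c is rgb(42, 153, 108).
20%: (42 + 42.6 = 84.6→85, 153 + 20.4 = 173.4→173, 108 + 29.4 = 137.4→137) → #55ad89
40%: (42 + 85.2 = 127.2→127, 153 + 40.8 = 193.8→194, 108 + 58.8 = 166.8→167) → #7fc2a7
60%: (42 + 127.8 = 169.8→170, 153 + 61.2 = 214.2→214, 108 + 88.2 = 196.2→196) → #aad6c4
80%: (42 + 170.4 = 212.4→212, 153 + 81.6 = 234.6→235, 108 + 117.6 = 225.6→226) → #d4ebe2

#55ad89, #7fc2a7, #aad6c4, #d4ebe2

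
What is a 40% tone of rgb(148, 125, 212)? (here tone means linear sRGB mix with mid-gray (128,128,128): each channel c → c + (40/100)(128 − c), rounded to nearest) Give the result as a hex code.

Per channel, c → c + 0.4(128 − c):
  R: 148 + 0.4×(128−148) = 148 − 8 = 140 → 140
  G: 125 + 1.2 = 126.2 → 126
  B: 212 + 0.4×(128−212) = 212 − 33.6 = 178.4 → 178
rgb(140, 126, 178) = #8C7EB2.

#8C7EB2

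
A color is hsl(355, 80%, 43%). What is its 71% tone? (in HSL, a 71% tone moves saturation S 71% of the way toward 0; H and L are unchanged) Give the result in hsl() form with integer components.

S moves 71% from 80 toward 0: 80 − 56.8 = 23.2 → 23.
H and L are unchanged.

hsl(355, 23%, 43%)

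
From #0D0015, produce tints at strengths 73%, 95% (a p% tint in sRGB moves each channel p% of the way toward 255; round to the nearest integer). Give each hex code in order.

#BEBAC0, #F3F2F3

#0D0015 is rgb(13, 0, 21).
73%: (13 + 176.66 = 189.66→190, 0 + 186.15 = 186.15→186, 21 + 170.82 = 191.82→192) → #BEBAC0
95%: (13 + 229.9 = 242.9→243, 0 + 242.25 = 242.25→242, 21 + 222.3 = 243.3→243) → #F3F2F3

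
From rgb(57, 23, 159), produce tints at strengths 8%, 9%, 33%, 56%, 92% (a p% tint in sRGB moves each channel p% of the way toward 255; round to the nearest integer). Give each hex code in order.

#492aa7, #4b2ca8, #7a64bf, #a899d5, #efecf7

8%: (57 + 15.84 = 72.84→73, 23 + 18.56 = 41.56→42, 159 + 7.68 = 166.68→167) → #492aa7
9%: (57 + 17.82 = 74.82→75, 23 + 20.88 = 43.88→44, 159 + 8.64 = 167.64→168) → #4b2ca8
33%: (57 + 65.34 = 122.34→122, 23 + 76.56 = 99.56→100, 159 + 31.68 = 190.68→191) → #7a64bf
56%: (57 + 110.88 = 167.88→168, 23 + 129.92 = 152.92→153, 159 + 53.76 = 212.76→213) → #a899d5
92%: (57 + 182.16 = 239.16→239, 23 + 213.44 = 236.44→236, 159 + 88.32 = 247.32→247) → #efecf7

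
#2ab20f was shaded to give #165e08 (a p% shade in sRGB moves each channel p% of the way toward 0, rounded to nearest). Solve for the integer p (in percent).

#2ab20f is rgb(42, 178, 15); #165e08 is rgb(22, 94, 8).
On the G channel (widest range): 94 ≈ 178 + (p/100)(0 − 178), so p ≈ 100×(94 − 178)/(0 − 178) = -8400/-178 = 47.19.
p = 47 reproduces all three channels after rounding.

47%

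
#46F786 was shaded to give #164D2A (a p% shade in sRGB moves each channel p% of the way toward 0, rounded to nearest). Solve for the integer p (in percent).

#46F786 is rgb(70, 247, 134); #164D2A is rgb(22, 77, 42).
On the G channel (widest range): 77 ≈ 247 + (p/100)(0 − 247), so p ≈ 100×(77 − 247)/(0 − 247) = -17000/-247 = 68.83.
p = 69 reproduces all three channels after rounding.

69%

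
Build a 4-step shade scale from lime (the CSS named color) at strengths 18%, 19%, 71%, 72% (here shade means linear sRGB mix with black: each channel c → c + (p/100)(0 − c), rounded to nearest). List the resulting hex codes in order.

CSS lime is rgb(0, 255, 0).
18%: (0→0, 255 − 45.9 = 209.1→209, 0→0) → #00d100
19%: (0→0, 255 − 48.45 = 206.55→207, 0→0) → #00cf00
71%: (0→0, 255 − 181.05 = 73.95→74, 0→0) → #004a00
72%: (0→0, 255 − 183.6 = 71.4→71, 0→0) → #004700

#00d100, #00cf00, #004a00, #004700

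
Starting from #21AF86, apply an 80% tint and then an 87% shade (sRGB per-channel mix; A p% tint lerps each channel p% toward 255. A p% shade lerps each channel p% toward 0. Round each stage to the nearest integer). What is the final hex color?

#1B1F1E

#21AF86 is rgb(33, 175, 134).
An 80% tint moves each channel 80% toward 255:
  R: 33 + 0.8×(255−33) = 33 + 177.6 = 210.6 → 211
  G: 175 + 0.8×(255−175) = 175 + 64 = 239 → 239
  B: 134 + 0.8×(255−134) = 134 + 96.8 = 230.8 → 231
After the tint: rgb(211, 239, 231) = #D3EFE7.
Per channel, c → c + 0.87(0 − c):
  R: 211 − 183.57 = 27.43 → 27
  G: 239 + 0.87×(0−239) = 239 − 207.93 = 31.07 → 31
  B: 231 + 0.87×(0−231) = 231 − 200.97 = 30.03 → 30
rgb(27, 31, 30) = #1B1F1E.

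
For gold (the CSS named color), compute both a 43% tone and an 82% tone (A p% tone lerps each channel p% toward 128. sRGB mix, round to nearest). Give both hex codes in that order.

CSS gold is rgb(255, 215, 0).
43% tone:
  R: 255 − 54.61 = 200.39 → 200
  G: 215 + 0.43×(128−215) = 215 − 37.41 = 177.59 → 178
  B: 0 + 55.04 = 55.04 → 55
  → #c8b237
82% tone:
  R: 255 + 0.82×(128−255) = 255 − 104.14 = 150.86 → 151
  G: 215 − 71.34 = 143.66 → 144
  B: 0 + 0.82×(128−0) = 0 + 104.96 = 104.96 → 105
  → #979069

#c8b237, #979069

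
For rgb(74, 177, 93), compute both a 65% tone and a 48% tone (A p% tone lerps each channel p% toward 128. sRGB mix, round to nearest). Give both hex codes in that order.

#6D9174, #64996E

65% tone:
  R: 74 + 35.1 = 109.1 → 109
  G: 177 − 31.85 = 145.15 → 145
  B: 93 + 0.65×(128−93) = 93 + 22.75 = 115.75 → 116
  → #6D9174
48% tone:
  R: 74 + 0.48×(128−74) = 74 + 25.92 = 99.92 → 100
  G: 177 + 0.48×(128−177) = 177 − 23.52 = 153.48 → 153
  B: 93 + 0.48×(128−93) = 93 + 16.8 = 109.8 → 110
  → #64996E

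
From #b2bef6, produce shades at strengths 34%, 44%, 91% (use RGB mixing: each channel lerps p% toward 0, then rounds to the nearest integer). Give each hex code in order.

#b2bef6 is rgb(178, 190, 246).
34%: (178 − 60.52 = 117.48→117, 190 − 64.6 = 125.4→125, 246 − 83.64 = 162.36→162) → #757da2
44%: (178 − 78.32 = 99.68→100, 190 − 83.6 = 106.4→106, 246 − 108.24 = 137.76→138) → #646a8a
91%: (178 − 161.98 = 16.02→16, 190 − 172.9 = 17.1→17, 246 − 223.86 = 22.14→22) → #101116

#757da2, #646a8a, #101116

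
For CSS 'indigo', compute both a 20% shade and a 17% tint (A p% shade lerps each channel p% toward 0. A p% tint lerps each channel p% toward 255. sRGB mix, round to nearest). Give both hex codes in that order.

#3C0068, #6A2B97

CSS indigo is rgb(75, 0, 130).
20% shade:
  R: 75 − 15 = 60 → 60
  G: 0 + 0.2×(0−0) = 0 + 0 = 0 → 0
  B: 130 + 0.2×(0−130) = 130 − 26 = 104 → 104
  → #3C0068
17% tint:
  R: 75 + 30.6 = 105.6 → 106
  G: 0 + 0.17×(255−0) = 0 + 43.35 = 43.35 → 43
  B: 130 + 0.17×(255−130) = 130 + 21.25 = 151.25 → 151
  → #6A2B97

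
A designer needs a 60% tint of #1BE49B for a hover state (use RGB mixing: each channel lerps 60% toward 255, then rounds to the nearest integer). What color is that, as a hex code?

#A4F4D7

#1BE49B is rgb(27, 228, 155).
Lerp each channel 60% toward 255:
  R: 27 + 136.8 = 163.8 → 164
  G: 228 + 0.6×(255−228) = 228 + 16.2 = 244.2 → 244
  B: 155 + 0.6×(255−155) = 155 + 60 = 215 → 215
rgb(164, 244, 215) = #A4F4D7.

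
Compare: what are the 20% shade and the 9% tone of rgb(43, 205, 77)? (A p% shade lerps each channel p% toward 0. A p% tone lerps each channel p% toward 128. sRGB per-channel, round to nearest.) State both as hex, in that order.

#22a43e, #33c652

20% shade:
  R: 43 + 0.2×(0−43) = 43 − 8.6 = 34.4 → 34
  G: 205 + 0.2×(0−205) = 205 − 41 = 164 → 164
  B: 77 + 0.2×(0−77) = 77 − 15.4 = 61.6 → 62
  → #22a43e
9% tone:
  R: 43 + 0.09×(128−43) = 43 + 7.65 = 50.65 → 51
  G: 205 + 0.09×(128−205) = 205 − 6.93 = 198.07 → 198
  B: 77 + 4.59 = 81.59 → 82
  → #33c652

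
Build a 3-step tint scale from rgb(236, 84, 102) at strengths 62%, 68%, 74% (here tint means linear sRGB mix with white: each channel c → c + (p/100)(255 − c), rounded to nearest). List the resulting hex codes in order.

62%: (236 + 11.78 = 247.78→248, 84 + 106.02 = 190.02→190, 102 + 94.86 = 196.86→197) → #f8bec5
68%: (236 + 12.92 = 248.92→249, 84 + 116.28 = 200.28→200, 102 + 104.04 = 206.04→206) → #f9c8ce
74%: (236 + 14.06 = 250.06→250, 84 + 126.54 = 210.54→211, 102 + 113.22 = 215.22→215) → #fad3d7

#f8bec5, #f9c8ce, #fad3d7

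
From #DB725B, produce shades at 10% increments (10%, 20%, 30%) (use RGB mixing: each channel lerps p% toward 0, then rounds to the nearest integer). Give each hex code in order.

#C56752, #AF5B49, #995040

#DB725B is rgb(219, 114, 91).
10%: (219 − 21.9 = 197.1→197, 114 − 11.4 = 102.6→103, 91 − 9.1 = 81.9→82) → #C56752
20%: (219 − 43.8 = 175.2→175, 114 − 22.8 = 91.2→91, 91 − 18.2 = 72.8→73) → #AF5B49
30%: (219 − 65.7 = 153.3→153, 114 − 34.2 = 79.8→80, 91 − 27.3 = 63.7→64) → #995040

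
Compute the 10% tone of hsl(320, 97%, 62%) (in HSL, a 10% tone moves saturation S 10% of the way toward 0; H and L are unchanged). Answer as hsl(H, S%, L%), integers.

hsl(320, 87%, 62%)

S moves 10% from 97 toward 0: 97 − 9.7 = 87.3 → 87.
H and L are unchanged.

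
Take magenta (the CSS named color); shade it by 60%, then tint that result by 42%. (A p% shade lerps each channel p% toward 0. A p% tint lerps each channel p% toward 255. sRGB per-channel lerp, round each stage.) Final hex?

CSS magenta is rgb(255, 0, 255).
A 60% shade moves each channel 60% toward 0:
  R: 255 + 0.6×(0−255) = 255 − 153 = 102 → 102
  G: 0 + 0 = 0 → 0
  B: 255 + 0.6×(0−255) = 255 − 153 = 102 → 102
After the shade: rgb(102, 0, 102) = #660066.
Per channel, c → c + 0.42(255 − c):
  R: 102 + 64.26 = 166.26 → 166
  G: 0 + 107.1 = 107.1 → 107
  B: 102 + 0.42×(255−102) = 102 + 64.26 = 166.26 → 166
rgb(166, 107, 166) = #a66ba6.

#a66ba6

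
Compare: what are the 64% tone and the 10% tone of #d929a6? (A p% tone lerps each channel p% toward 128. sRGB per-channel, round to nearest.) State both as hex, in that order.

#d929a6 is rgb(217, 41, 166).
64% tone:
  R: 217 − 56.96 = 160.04 → 160
  G: 41 + 0.64×(128−41) = 41 + 55.68 = 96.68 → 97
  B: 166 + 0.64×(128−166) = 166 − 24.32 = 141.68 → 142
  → #a0618e
10% tone:
  R: 217 − 8.9 = 208.1 → 208
  G: 41 + 0.1×(128−41) = 41 + 8.7 = 49.7 → 50
  B: 166 + 0.1×(128−166) = 166 − 3.8 = 162.2 → 162
  → #d032a2

#a0618e, #d032a2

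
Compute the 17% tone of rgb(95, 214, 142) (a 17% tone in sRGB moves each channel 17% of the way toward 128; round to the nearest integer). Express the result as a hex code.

#65c78c

Per channel, c → c + 0.17(128 − c):
  R: 95 + 0.17×(128−95) = 95 + 5.61 = 100.61 → 101
  G: 214 + 0.17×(128−214) = 214 − 14.62 = 199.38 → 199
  B: 142 + 0.17×(128−142) = 142 − 2.38 = 139.62 → 140
rgb(101, 199, 140) = #65c78c.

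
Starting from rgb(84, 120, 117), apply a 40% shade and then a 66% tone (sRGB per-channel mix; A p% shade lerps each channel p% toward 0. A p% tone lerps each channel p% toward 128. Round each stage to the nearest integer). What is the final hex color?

#656d6c

A 40% shade moves each channel 40% toward 0:
  R: 84 + 0.4×(0−84) = 84 − 33.6 = 50.4 → 50
  G: 120 + 0.4×(0−120) = 120 − 48 = 72 → 72
  B: 117 + 0.4×(0−117) = 117 − 46.8 = 70.2 → 70
After the shade: rgb(50, 72, 70) = #324846.
Lerp each channel 66% toward 128:
  R: 50 + 51.48 = 101.48 → 101
  G: 72 + 0.66×(128−72) = 72 + 36.96 = 108.96 → 109
  B: 70 + 0.66×(128−70) = 70 + 38.28 = 108.28 → 108
rgb(101, 109, 108) = #656d6c.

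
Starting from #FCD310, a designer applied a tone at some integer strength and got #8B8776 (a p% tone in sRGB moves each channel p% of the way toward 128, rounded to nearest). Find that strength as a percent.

91%

#FCD310 is rgb(252, 211, 16); #8B8776 is rgb(139, 135, 118).
On the R channel (widest range): 139 ≈ 252 + (p/100)(128 − 252), so p ≈ 100×(139 − 252)/(128 − 252) = -11300/-124 = 91.13.
p = 91 reproduces all three channels after rounding.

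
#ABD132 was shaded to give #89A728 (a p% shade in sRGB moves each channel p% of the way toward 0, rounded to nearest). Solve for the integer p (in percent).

#ABD132 is rgb(171, 209, 50); #89A728 is rgb(137, 167, 40).
On the G channel (widest range): 167 ≈ 209 + (p/100)(0 − 209), so p ≈ 100×(167 − 209)/(0 − 209) = -4200/-209 = 20.10.
p = 20 reproduces all three channels after rounding.

20%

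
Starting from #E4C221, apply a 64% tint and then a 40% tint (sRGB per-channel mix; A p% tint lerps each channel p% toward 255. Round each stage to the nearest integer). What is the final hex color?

#E4C221 is rgb(228, 194, 33).
Lerp each channel 64% toward 255:
  R: 228 + 0.64×(255−228) = 228 + 17.28 = 245.28 → 245
  G: 194 + 0.64×(255−194) = 194 + 39.04 = 233.04 → 233
  B: 33 + 0.64×(255−33) = 33 + 142.08 = 175.08 → 175
After the tint: rgb(245, 233, 175) = #F5E9AF.
Lerp each channel 40% toward 255:
  R: 245 + 0.4×(255−245) = 245 + 4 = 249 → 249
  G: 233 + 0.4×(255−233) = 233 + 8.8 = 241.8 → 242
  B: 175 + 0.4×(255−175) = 175 + 32 = 207 → 207
rgb(249, 242, 207) = #F9F2CF.

#F9F2CF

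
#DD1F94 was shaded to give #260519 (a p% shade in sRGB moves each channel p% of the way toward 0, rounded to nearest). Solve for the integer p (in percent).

#DD1F94 is rgb(221, 31, 148); #260519 is rgb(38, 5, 25).
On the R channel (widest range): 38 ≈ 221 + (p/100)(0 − 221), so p ≈ 100×(38 − 221)/(0 − 221) = -18300/-221 = 82.81.
p = 83 reproduces all three channels after rounding.

83%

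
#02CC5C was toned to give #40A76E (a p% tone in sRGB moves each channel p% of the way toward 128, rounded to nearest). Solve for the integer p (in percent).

49%

#02CC5C is rgb(2, 204, 92); #40A76E is rgb(64, 167, 110).
On the R channel (widest range): 64 ≈ 2 + (p/100)(128 − 2), so p ≈ 100×(64 − 2)/(128 − 2) = 6200/126 = 49.21.
p = 49 reproduces all three channels after rounding.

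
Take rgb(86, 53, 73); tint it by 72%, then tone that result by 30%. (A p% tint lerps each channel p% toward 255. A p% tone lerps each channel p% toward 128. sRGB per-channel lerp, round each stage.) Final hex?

#B8B1B5

Lerp each channel 72% toward 255:
  R: 86 + 0.72×(255−86) = 86 + 121.68 = 207.68 → 208
  G: 53 + 145.44 = 198.44 → 198
  B: 73 + 131.04 = 204.04 → 204
After the tint: rgb(208, 198, 204) = #D0C6CC.
Per channel, c → c + 0.3(128 − c):
  R: 208 − 24 = 184 → 184
  G: 198 − 21 = 177 → 177
  B: 204 + 0.3×(128−204) = 204 − 22.8 = 181.2 → 181
rgb(184, 177, 181) = #B8B1B5.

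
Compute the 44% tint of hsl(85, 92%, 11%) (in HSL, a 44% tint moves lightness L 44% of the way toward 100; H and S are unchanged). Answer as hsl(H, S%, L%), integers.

L moves 44% from 11 toward 100: 11 + 39.16 = 50.16 → 50.
H and S are unchanged.

hsl(85, 92%, 50%)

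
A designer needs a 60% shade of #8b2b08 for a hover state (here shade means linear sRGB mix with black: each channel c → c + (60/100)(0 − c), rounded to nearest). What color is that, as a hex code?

#381103

#8b2b08 is rgb(139, 43, 8).
Lerp each channel 60% toward 0:
  R: 139 − 83.4 = 55.6 → 56
  G: 43 − 25.8 = 17.2 → 17
  B: 8 + 0.6×(0−8) = 8 − 4.8 = 3.2 → 3
rgb(56, 17, 3) = #381103.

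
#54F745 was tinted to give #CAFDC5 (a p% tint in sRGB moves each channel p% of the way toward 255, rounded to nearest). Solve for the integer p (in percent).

#54F745 is rgb(84, 247, 69); #CAFDC5 is rgb(202, 253, 197).
On the B channel (widest range): 197 ≈ 69 + (p/100)(255 − 69), so p ≈ 100×(197 − 69)/(255 − 69) = 12800/186 = 68.82.
p = 69 reproduces all three channels after rounding.

69%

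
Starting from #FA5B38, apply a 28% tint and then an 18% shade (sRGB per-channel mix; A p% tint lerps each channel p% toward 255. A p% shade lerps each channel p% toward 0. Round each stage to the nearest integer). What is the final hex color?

#CE705C

#FA5B38 is rgb(250, 91, 56).
Per channel, c → c + 0.28(255 − c):
  R: 250 + 0.28×(255−250) = 250 + 1.4 = 251.4 → 251
  G: 91 + 45.92 = 136.92 → 137
  B: 56 + 55.72 = 111.72 → 112
After the tint: rgb(251, 137, 112) = #FB8970.
Per channel, c → c + 0.18(0 − c):
  R: 251 + 0.18×(0−251) = 251 − 45.18 = 205.82 → 206
  G: 137 − 24.66 = 112.34 → 112
  B: 112 + 0.18×(0−112) = 112 − 20.16 = 91.84 → 92
rgb(206, 112, 92) = #CE705C.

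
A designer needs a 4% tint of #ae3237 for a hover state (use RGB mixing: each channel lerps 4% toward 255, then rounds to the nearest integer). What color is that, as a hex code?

#b13a3f

#ae3237 is rgb(174, 50, 55).
Per channel, c → c + 0.04(255 − c):
  R: 174 + 0.04×(255−174) = 174 + 3.24 = 177.24 → 177
  G: 50 + 0.04×(255−50) = 50 + 8.2 = 58.2 → 58
  B: 55 + 0.04×(255−55) = 55 + 8 = 63 → 63
rgb(177, 58, 63) = #b13a3f.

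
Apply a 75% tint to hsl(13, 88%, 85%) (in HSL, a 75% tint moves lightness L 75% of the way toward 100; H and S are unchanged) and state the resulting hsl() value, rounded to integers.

hsl(13, 88%, 96%)

L moves 75% from 85 toward 100: 85 + 11.25 = 96.25 → 96.
H and S are unchanged.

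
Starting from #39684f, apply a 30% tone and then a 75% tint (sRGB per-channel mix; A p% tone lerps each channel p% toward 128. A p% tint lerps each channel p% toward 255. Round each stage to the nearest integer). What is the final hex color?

#39684f is rgb(57, 104, 79).
A 30% tone moves each channel 30% toward 128:
  R: 57 + 21.3 = 78.3 → 78
  G: 104 + 0.3×(128−104) = 104 + 7.2 = 111.2 → 111
  B: 79 + 0.3×(128−79) = 79 + 14.7 = 93.7 → 94
After the tone: rgb(78, 111, 94) = #4e6f5e.
Lerp each channel 75% toward 255:
  R: 78 + 132.75 = 210.75 → 211
  G: 111 + 0.75×(255−111) = 111 + 108 = 219 → 219
  B: 94 + 0.75×(255−94) = 94 + 120.75 = 214.75 → 215
rgb(211, 219, 215) = #d3dbd7.

#d3dbd7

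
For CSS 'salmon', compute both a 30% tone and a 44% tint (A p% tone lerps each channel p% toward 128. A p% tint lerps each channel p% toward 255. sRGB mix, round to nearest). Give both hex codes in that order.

#d58076, #fcb8b0

CSS salmon is rgb(250, 128, 114).
30% tone:
  R: 250 + 0.3×(128−250) = 250 − 36.6 = 213.4 → 213
  G: 128 + 0 = 128 → 128
  B: 114 + 0.3×(128−114) = 114 + 4.2 = 118.2 → 118
  → #d58076
44% tint:
  R: 250 + 0.44×(255−250) = 250 + 2.2 = 252.2 → 252
  G: 128 + 0.44×(255−128) = 128 + 55.88 = 183.88 → 184
  B: 114 + 0.44×(255−114) = 114 + 62.04 = 176.04 → 176
  → #fcb8b0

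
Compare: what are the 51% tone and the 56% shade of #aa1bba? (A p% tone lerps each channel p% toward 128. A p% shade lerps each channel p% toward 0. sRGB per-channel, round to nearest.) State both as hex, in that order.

#954f9c, #4b0c52

#aa1bba is rgb(170, 27, 186).
51% tone:
  R: 170 − 21.42 = 148.58 → 149
  G: 27 + 0.51×(128−27) = 27 + 51.51 = 78.51 → 79
  B: 186 + 0.51×(128−186) = 186 − 29.58 = 156.42 → 156
  → #954f9c
56% shade:
  R: 170 + 0.56×(0−170) = 170 − 95.2 = 74.8 → 75
  G: 27 − 15.12 = 11.88 → 12
  B: 186 − 104.16 = 81.84 → 82
  → #4b0c52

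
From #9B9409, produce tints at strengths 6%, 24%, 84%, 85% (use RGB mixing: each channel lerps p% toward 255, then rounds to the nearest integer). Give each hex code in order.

#9B9409 is rgb(155, 148, 9).
6%: (155 + 6 = 161→161, 148 + 6.42 = 154.42→154, 9 + 14.76 = 23.76→24) → #A19A18
24%: (155 + 24 = 179→179, 148 + 25.68 = 173.68→174, 9 + 59.04 = 68.04→68) → #B3AE44
84%: (155 + 84 = 239→239, 148 + 89.88 = 237.88→238, 9 + 206.64 = 215.64→216) → #EFEED8
85%: (155 + 85 = 240→240, 148 + 90.95 = 238.95→239, 9 + 209.1 = 218.1→218) → #F0EFDA

#A19A18, #B3AE44, #EFEED8, #F0EFDA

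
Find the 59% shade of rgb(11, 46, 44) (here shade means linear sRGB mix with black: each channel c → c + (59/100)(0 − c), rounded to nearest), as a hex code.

#051312

Per channel, c → c + 0.59(0 − c):
  R: 11 − 6.49 = 4.51 → 5
  G: 46 − 27.14 = 18.86 → 19
  B: 44 + 0.59×(0−44) = 44 − 25.96 = 18.04 → 18
rgb(5, 19, 18) = #051312.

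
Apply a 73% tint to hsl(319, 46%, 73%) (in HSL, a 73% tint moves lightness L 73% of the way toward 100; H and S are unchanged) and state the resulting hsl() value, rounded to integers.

hsl(319, 46%, 93%)

L moves 73% from 73 toward 100: 73 + 19.71 = 92.71 → 93.
H and S are unchanged.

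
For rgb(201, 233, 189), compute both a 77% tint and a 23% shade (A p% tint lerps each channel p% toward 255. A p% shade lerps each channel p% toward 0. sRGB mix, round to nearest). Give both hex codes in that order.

#F3FAF0, #9BB392

77% tint:
  R: 201 + 0.77×(255−201) = 201 + 41.58 = 242.58 → 243
  G: 233 + 0.77×(255−233) = 233 + 16.94 = 249.94 → 250
  B: 189 + 50.82 = 239.82 → 240
  → #F3FAF0
23% shade:
  R: 201 + 0.23×(0−201) = 201 − 46.23 = 154.77 → 155
  G: 233 − 53.59 = 179.41 → 179
  B: 189 − 43.47 = 145.53 → 146
  → #9BB392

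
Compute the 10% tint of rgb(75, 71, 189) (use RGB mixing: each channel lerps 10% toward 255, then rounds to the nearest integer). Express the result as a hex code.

#5d59c4

Per channel, c → c + 0.1(255 − c):
  R: 75 + 0.1×(255−75) = 75 + 18 = 93 → 93
  G: 71 + 0.1×(255−71) = 71 + 18.4 = 89.4 → 89
  B: 189 + 0.1×(255−189) = 189 + 6.6 = 195.6 → 196
rgb(93, 89, 196) = #5d59c4.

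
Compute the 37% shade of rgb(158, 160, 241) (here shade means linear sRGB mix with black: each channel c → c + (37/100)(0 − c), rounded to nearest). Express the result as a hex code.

#646598

Lerp each channel 37% toward 0:
  R: 158 − 58.46 = 99.54 → 100
  G: 160 + 0.37×(0−160) = 160 − 59.2 = 100.8 → 101
  B: 241 + 0.37×(0−241) = 241 − 89.17 = 151.83 → 152
rgb(100, 101, 152) = #646598.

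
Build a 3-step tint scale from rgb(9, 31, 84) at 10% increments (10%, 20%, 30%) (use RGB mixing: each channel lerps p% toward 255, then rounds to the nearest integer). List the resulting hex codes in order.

#223565, #3a4c76, #536287

10%: (9 + 24.6 = 33.6→34, 31 + 22.4 = 53.4→53, 84 + 17.1 = 101.1→101) → #223565
20%: (9 + 49.2 = 58.2→58, 31 + 44.8 = 75.8→76, 84 + 34.2 = 118.2→118) → #3a4c76
30%: (9 + 73.8 = 82.8→83, 31 + 67.2 = 98.2→98, 84 + 51.3 = 135.3→135) → #536287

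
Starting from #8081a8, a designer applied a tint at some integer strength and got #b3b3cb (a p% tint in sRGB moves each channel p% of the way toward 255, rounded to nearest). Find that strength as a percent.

40%

#8081a8 is rgb(128, 129, 168); #b3b3cb is rgb(179, 179, 203).
On the R channel (widest range): 179 ≈ 128 + (p/100)(255 − 128), so p ≈ 100×(179 − 128)/(255 − 128) = 5100/127 = 40.16.
p = 40 reproduces all three channels after rounding.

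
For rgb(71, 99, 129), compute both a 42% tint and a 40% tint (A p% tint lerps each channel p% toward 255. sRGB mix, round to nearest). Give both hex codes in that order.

#94a5b6, #91a1b3

42% tint:
  R: 71 + 0.42×(255−71) = 71 + 77.28 = 148.28 → 148
  G: 99 + 0.42×(255−99) = 99 + 65.52 = 164.52 → 165
  B: 129 + 52.92 = 181.92 → 182
  → #94a5b6
40% tint:
  R: 71 + 73.6 = 144.6 → 145
  G: 99 + 62.4 = 161.4 → 161
  B: 129 + 0.4×(255−129) = 129 + 50.4 = 179.4 → 179
  → #91a1b3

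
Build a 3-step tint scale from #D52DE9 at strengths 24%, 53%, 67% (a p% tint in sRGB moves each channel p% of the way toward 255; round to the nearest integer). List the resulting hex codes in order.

#DF5FEE, #EB9CF5, #F1BAF8

#D52DE9 is rgb(213, 45, 233).
24%: (213 + 10.08 = 223.08→223, 45 + 50.4 = 95.4→95, 233 + 5.28 = 238.28→238) → #DF5FEE
53%: (213 + 22.26 = 235.26→235, 45 + 111.3 = 156.3→156, 233 + 11.66 = 244.66→245) → #EB9CF5
67%: (213 + 28.14 = 241.14→241, 45 + 140.7 = 185.7→186, 233 + 14.74 = 247.74→248) → #F1BAF8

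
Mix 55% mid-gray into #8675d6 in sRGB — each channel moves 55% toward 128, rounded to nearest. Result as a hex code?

#837ba7

#8675d6 is rgb(134, 117, 214).
Per channel, c → c + 0.55(128 − c):
  R: 134 − 3.3 = 130.7 → 131
  G: 117 + 0.55×(128−117) = 117 + 6.05 = 123.05 → 123
  B: 214 + 0.55×(128−214) = 214 − 47.3 = 166.7 → 167
rgb(131, 123, 167) = #837ba7.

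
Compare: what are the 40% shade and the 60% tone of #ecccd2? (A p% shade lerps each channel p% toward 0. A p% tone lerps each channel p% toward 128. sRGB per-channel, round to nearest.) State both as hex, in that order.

#8e7a7e, #ab9ea1

#ecccd2 is rgb(236, 204, 210).
40% shade:
  R: 236 + 0.4×(0−236) = 236 − 94.4 = 141.6 → 142
  G: 204 + 0.4×(0−204) = 204 − 81.6 = 122.4 → 122
  B: 210 − 84 = 126 → 126
  → #8e7a7e
60% tone:
  R: 236 − 64.8 = 171.2 → 171
  G: 204 − 45.6 = 158.4 → 158
  B: 210 − 49.2 = 160.8 → 161
  → #ab9ea1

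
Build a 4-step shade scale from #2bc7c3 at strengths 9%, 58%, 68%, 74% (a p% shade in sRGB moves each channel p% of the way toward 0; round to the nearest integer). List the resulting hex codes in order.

#27b5b1, #125452, #0e403e, #0b3433

#2bc7c3 is rgb(43, 199, 195).
9%: (43 − 3.87 = 39.13→39, 199 − 17.91 = 181.09→181, 195 − 17.55 = 177.45→177) → #27b5b1
58%: (43 − 24.94 = 18.06→18, 199 − 115.42 = 83.58→84, 195 − 113.1 = 81.9→82) → #125452
68%: (43 − 29.24 = 13.76→14, 199 − 135.32 = 63.68→64, 195 − 132.6 = 62.4→62) → #0e403e
74%: (43 − 31.82 = 11.18→11, 199 − 147.26 = 51.74→52, 195 − 144.3 = 50.7→51) → #0b3433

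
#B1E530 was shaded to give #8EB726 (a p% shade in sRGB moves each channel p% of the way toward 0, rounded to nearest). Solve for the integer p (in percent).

20%

#B1E530 is rgb(177, 229, 48); #8EB726 is rgb(142, 183, 38).
On the G channel (widest range): 183 ≈ 229 + (p/100)(0 − 229), so p ≈ 100×(183 − 229)/(0 − 229) = -4600/-229 = 20.09.
p = 20 reproduces all three channels after rounding.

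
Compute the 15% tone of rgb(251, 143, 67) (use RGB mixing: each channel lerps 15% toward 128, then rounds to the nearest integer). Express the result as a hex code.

Lerp each channel 15% toward 128:
  R: 251 + 0.15×(128−251) = 251 − 18.45 = 232.55 → 233
  G: 143 − 2.25 = 140.75 → 141
  B: 67 + 0.15×(128−67) = 67 + 9.15 = 76.15 → 76
rgb(233, 141, 76) = #e98d4c.

#e98d4c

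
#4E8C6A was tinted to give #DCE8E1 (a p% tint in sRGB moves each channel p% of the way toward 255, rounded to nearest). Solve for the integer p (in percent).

#4E8C6A is rgb(78, 140, 106); #DCE8E1 is rgb(220, 232, 225).
On the R channel (widest range): 220 ≈ 78 + (p/100)(255 − 78), so p ≈ 100×(220 − 78)/(255 − 78) = 14200/177 = 80.23.
p = 80 reproduces all three channels after rounding.

80%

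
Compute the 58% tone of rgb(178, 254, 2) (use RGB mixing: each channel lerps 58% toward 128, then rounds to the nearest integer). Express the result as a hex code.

A 58% tone moves each channel 58% toward 128:
  R: 178 − 29 = 149 → 149
  G: 254 − 73.08 = 180.92 → 181
  B: 2 + 73.08 = 75.08 → 75
rgb(149, 181, 75) = #95B54B.

#95B54B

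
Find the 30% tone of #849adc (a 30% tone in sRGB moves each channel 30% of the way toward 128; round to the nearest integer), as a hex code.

#8392c0

#849adc is rgb(132, 154, 220).
Lerp each channel 30% toward 128:
  R: 132 − 1.2 = 130.8 → 131
  G: 154 − 7.8 = 146.2 → 146
  B: 220 + 0.3×(128−220) = 220 − 27.6 = 192.4 → 192
rgb(131, 146, 192) = #8392c0.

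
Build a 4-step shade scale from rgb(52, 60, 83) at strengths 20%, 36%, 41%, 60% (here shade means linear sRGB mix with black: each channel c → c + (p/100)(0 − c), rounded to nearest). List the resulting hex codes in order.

20%: (52 − 10.4 = 41.6→42, 60 − 12 = 48→48, 83 − 16.6 = 66.4→66) → #2a3042
36%: (52 − 18.72 = 33.28→33, 60 − 21.6 = 38.4→38, 83 − 29.88 = 53.12→53) → #212635
41%: (52 − 21.32 = 30.68→31, 60 − 24.6 = 35.4→35, 83 − 34.03 = 48.97→49) → #1f2331
60%: (52 − 31.2 = 20.8→21, 60 − 36 = 24→24, 83 − 49.8 = 33.2→33) → #151821

#2a3042, #212635, #1f2331, #151821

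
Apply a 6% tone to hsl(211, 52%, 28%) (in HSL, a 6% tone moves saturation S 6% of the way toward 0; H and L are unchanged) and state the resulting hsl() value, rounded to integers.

S moves 6% from 52 toward 0: 52 − 3.12 = 48.88 → 49.
H and L are unchanged.

hsl(211, 49%, 28%)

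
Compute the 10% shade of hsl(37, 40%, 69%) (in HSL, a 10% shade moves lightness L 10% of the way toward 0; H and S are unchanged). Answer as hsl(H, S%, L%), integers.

hsl(37, 40%, 62%)

L moves 10% from 69 toward 0: 69 − 6.9 = 62.1 → 62.
H and S are unchanged.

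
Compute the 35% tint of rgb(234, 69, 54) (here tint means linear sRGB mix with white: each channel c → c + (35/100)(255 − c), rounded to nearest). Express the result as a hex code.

Lerp each channel 35% toward 255:
  R: 234 + 7.35 = 241.35 → 241
  G: 69 + 0.35×(255−69) = 69 + 65.1 = 134.1 → 134
  B: 54 + 0.35×(255−54) = 54 + 70.35 = 124.35 → 124
rgb(241, 134, 124) = #F1867C.

#F1867C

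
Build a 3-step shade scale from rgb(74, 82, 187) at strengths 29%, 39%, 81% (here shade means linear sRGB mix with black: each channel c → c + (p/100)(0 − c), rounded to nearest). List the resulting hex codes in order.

29%: (74 − 21.46 = 52.54→53, 82 − 23.78 = 58.22→58, 187 − 54.23 = 132.77→133) → #353a85
39%: (74 − 28.86 = 45.14→45, 82 − 31.98 = 50.02→50, 187 − 72.93 = 114.07→114) → #2d3272
81%: (74 − 59.94 = 14.06→14, 82 − 66.42 = 15.58→16, 187 − 151.47 = 35.53→36) → #0e1024

#353a85, #2d3272, #0e1024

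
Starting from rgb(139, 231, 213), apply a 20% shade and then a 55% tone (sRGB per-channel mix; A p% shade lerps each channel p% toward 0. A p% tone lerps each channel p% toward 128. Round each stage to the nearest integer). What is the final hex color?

#789A93

A 20% shade moves each channel 20% toward 0:
  R: 139 − 27.8 = 111.2 → 111
  G: 231 + 0.2×(0−231) = 231 − 46.2 = 184.8 → 185
  B: 213 + 0.2×(0−213) = 213 − 42.6 = 170.4 → 170
After the shade: rgb(111, 185, 170) = #6FB9AA.
Per channel, c → c + 0.55(128 − c):
  R: 111 + 0.55×(128−111) = 111 + 9.35 = 120.35 → 120
  G: 185 + 0.55×(128−185) = 185 − 31.35 = 153.65 → 154
  B: 170 + 0.55×(128−170) = 170 − 23.1 = 146.9 → 147
rgb(120, 154, 147) = #789A93.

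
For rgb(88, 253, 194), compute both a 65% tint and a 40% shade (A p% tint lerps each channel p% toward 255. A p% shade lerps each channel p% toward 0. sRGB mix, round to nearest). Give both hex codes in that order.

65% tint:
  R: 88 + 0.65×(255−88) = 88 + 108.55 = 196.55 → 197
  G: 253 + 0.65×(255−253) = 253 + 1.3 = 254.3 → 254
  B: 194 + 0.65×(255−194) = 194 + 39.65 = 233.65 → 234
  → #c5feea
40% shade:
  R: 88 − 35.2 = 52.8 → 53
  G: 253 + 0.4×(0−253) = 253 − 101.2 = 151.8 → 152
  B: 194 + 0.4×(0−194) = 194 − 77.6 = 116.4 → 116
  → #359874

#c5feea, #359874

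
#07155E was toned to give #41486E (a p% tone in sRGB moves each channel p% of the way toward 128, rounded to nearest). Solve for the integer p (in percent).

48%

#07155E is rgb(7, 21, 94); #41486E is rgb(65, 72, 110).
On the R channel (widest range): 65 ≈ 7 + (p/100)(128 − 7), so p ≈ 100×(65 − 7)/(128 − 7) = 5800/121 = 47.93.
p = 48 reproduces all three channels after rounding.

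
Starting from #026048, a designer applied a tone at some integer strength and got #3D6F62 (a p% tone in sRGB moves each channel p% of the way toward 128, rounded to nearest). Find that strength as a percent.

47%

#026048 is rgb(2, 96, 72); #3D6F62 is rgb(61, 111, 98).
On the R channel (widest range): 61 ≈ 2 + (p/100)(128 − 2), so p ≈ 100×(61 − 2)/(128 − 2) = 5900/126 = 46.83.
p = 47 reproduces all three channels after rounding.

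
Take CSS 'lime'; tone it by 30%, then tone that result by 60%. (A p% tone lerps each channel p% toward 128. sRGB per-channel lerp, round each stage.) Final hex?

#5CA45C

CSS lime is rgb(0, 255, 0).
A 30% tone moves each channel 30% toward 128:
  R: 0 + 0.3×(128−0) = 0 + 38.4 = 38.4 → 38
  G: 255 + 0.3×(128−255) = 255 − 38.1 = 216.9 → 217
  B: 0 + 38.4 = 38.4 → 38
After the tone: rgb(38, 217, 38) = #26D926.
A 60% tone moves each channel 60% toward 128:
  R: 38 + 54 = 92 → 92
  G: 217 − 53.4 = 163.6 → 164
  B: 38 + 0.6×(128−38) = 38 + 54 = 92 → 92
rgb(92, 164, 92) = #5CA45C.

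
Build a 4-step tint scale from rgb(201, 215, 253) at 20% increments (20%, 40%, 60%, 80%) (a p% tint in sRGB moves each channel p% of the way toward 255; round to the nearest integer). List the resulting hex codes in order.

#D4DFFD, #DFE7FE, #E9EFFE, #F4F7FF

20%: (201 + 10.8 = 211.8→212, 215 + 8 = 223→223, 253→253) → #D4DFFD
40%: (201 + 21.6 = 222.6→223, 215 + 16 = 231→231, 253 + 0.8 = 253.8→254) → #DFE7FE
60%: (201 + 32.4 = 233.4→233, 215 + 24 = 239→239, 253 + 1.2 = 254.2→254) → #E9EFFE
80%: (201 + 43.2 = 244.2→244, 215 + 32 = 247→247, 253 + 1.6 = 254.6→255) → #F4F7FF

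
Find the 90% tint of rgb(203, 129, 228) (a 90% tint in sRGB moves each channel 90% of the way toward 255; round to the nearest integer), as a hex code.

#faf2fc

Per channel, c → c + 0.9(255 − c):
  R: 203 + 0.9×(255−203) = 203 + 46.8 = 249.8 → 250
  G: 129 + 113.4 = 242.4 → 242
  B: 228 + 24.3 = 252.3 → 252
rgb(250, 242, 252) = #faf2fc.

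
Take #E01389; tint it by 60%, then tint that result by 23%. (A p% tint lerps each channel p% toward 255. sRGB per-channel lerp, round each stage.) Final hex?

#E01389 is rgb(224, 19, 137).
A 60% tint moves each channel 60% toward 255:
  R: 224 + 18.6 = 242.6 → 243
  G: 19 + 141.6 = 160.6 → 161
  B: 137 + 0.6×(255−137) = 137 + 70.8 = 207.8 → 208
After the tint: rgb(243, 161, 208) = #F3A1D0.
Per channel, c → c + 0.23(255 − c):
  R: 243 + 0.23×(255−243) = 243 + 2.76 = 245.76 → 246
  G: 161 + 0.23×(255−161) = 161 + 21.62 = 182.62 → 183
  B: 208 + 0.23×(255−208) = 208 + 10.81 = 218.81 → 219
rgb(246, 183, 219) = #F6B7DB.

#F6B7DB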